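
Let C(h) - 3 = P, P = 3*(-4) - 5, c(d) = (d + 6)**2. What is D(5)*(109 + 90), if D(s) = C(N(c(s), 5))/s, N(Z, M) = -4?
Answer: -2786/5 ≈ -557.20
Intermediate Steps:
c(d) = (6 + d)**2
P = -17 (P = -12 - 5 = -17)
C(h) = -14 (C(h) = 3 - 17 = -14)
D(s) = -14/s
D(5)*(109 + 90) = (-14/5)*(109 + 90) = -14*1/5*199 = -14/5*199 = -2786/5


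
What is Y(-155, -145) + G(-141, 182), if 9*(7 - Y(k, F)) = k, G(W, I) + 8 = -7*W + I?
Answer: 10667/9 ≈ 1185.2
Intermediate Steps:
G(W, I) = -8 + I - 7*W (G(W, I) = -8 + (-7*W + I) = -8 + (I - 7*W) = -8 + I - 7*W)
Y(k, F) = 7 - k/9
Y(-155, -145) + G(-141, 182) = (7 - ⅑*(-155)) + (-8 + 182 - 7*(-141)) = (7 + 155/9) + (-8 + 182 + 987) = 218/9 + 1161 = 10667/9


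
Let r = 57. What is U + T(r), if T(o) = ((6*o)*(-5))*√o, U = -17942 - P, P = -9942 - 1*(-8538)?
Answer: -16538 - 1710*√57 ≈ -29448.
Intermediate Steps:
P = -1404 (P = -9942 + 8538 = -1404)
U = -16538 (U = -17942 - 1*(-1404) = -17942 + 1404 = -16538)
T(o) = -30*o^(3/2) (T(o) = (-30*o)*√o = -30*o^(3/2))
U + T(r) = -16538 - 1710*√57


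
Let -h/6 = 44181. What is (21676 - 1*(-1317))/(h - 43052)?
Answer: -22993/308138 ≈ -0.074619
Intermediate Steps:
h = -265086 (h = -6*44181 = -265086)
(21676 - 1*(-1317))/(h - 43052) = (21676 - 1*(-1317))/(-265086 - 43052) = (21676 + 1317)/(-308138) = 22993*(-1/308138) = -22993/308138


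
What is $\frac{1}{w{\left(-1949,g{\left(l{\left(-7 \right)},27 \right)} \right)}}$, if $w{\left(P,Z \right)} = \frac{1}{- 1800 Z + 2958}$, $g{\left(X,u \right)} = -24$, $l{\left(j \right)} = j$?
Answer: $46158$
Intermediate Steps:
$w{\left(P,Z \right)} = \frac{1}{2958 - 1800 Z}$
$\frac{1}{w{\left(-1949,g{\left(l{\left(-7 \right)},27 \right)} \right)}} = \frac{1}{\left(-1\right) \frac{1}{-2958 + 1800 \left(-24\right)}} = \frac{1}{\left(-1\right) \frac{1}{-2958 - 43200}} = \frac{1}{\left(-1\right) \frac{1}{-46158}} = \frac{1}{\left(-1\right) \left(- \frac{1}{46158}\right)} = \frac{1}{\frac{1}{46158}} = 46158$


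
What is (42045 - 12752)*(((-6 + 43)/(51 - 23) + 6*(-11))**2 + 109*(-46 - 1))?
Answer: -21580475323/784 ≈ -2.7526e+7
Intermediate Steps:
(42045 - 12752)*(((-6 + 43)/(51 - 23) + 6*(-11))**2 + 109*(-46 - 1)) = 29293*((37/28 - 66)**2 + 109*(-47)) = 29293*((37*(1/28) - 66)**2 - 5123) = 29293*((37/28 - 66)**2 - 5123) = 29293*((-1811/28)**2 - 5123) = 29293*(3279721/784 - 5123) = 29293*(-736711/784) = -21580475323/784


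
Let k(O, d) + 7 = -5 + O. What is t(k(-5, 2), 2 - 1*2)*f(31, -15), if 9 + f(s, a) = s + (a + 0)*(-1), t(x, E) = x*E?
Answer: 0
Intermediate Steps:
k(O, d) = -12 + O (k(O, d) = -7 + (-5 + O) = -12 + O)
t(x, E) = E*x
f(s, a) = -9 + s - a (f(s, a) = -9 + (s + (a + 0)*(-1)) = -9 + (s + a*(-1)) = -9 + (s - a) = -9 + s - a)
t(k(-5, 2), 2 - 1*2)*f(31, -15) = ((2 - 1*2)*(-12 - 5))*(-9 + 31 - 1*(-15)) = ((2 - 2)*(-17))*(-9 + 31 + 15) = (0*(-17))*37 = 0*37 = 0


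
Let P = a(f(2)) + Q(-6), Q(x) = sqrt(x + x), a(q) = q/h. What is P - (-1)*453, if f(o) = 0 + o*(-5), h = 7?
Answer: 3161/7 + 2*I*sqrt(3) ≈ 451.57 + 3.4641*I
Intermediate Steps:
f(o) = -5*o (f(o) = 0 - 5*o = -5*o)
a(q) = q/7
Q(x) = sqrt(2)*sqrt(x) (Q(x) = sqrt(2*x) = sqrt(2)*sqrt(x))
P = -10/7 + 2*I*sqrt(3) (P = (-5*2)/7 + sqrt(2)*sqrt(-6) = (1/7)*(-10) + sqrt(2)*(I*sqrt(6)) = -10/7 + 2*I*sqrt(3) ≈ -1.4286 + 3.4641*I)
P - (-1)*453 = (-10/7 + 2*I*sqrt(3)) - (-1)*453 = (-10/7 + 2*I*sqrt(3)) - 1*(-453) = (-10/7 + 2*I*sqrt(3)) + 453 = 3161/7 + 2*I*sqrt(3)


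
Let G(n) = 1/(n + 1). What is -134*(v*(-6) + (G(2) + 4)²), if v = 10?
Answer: 49714/9 ≈ 5523.8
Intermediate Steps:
G(n) = 1/(1 + n)
-134*(v*(-6) + (G(2) + 4)²) = -134*(10*(-6) + (1/(1 + 2) + 4)²) = -134*(-60 + (1/3 + 4)²) = -134*(-60 + (⅓ + 4)²) = -134*(-60 + (13/3)²) = -134*(-60 + 169/9) = -134*(-371/9) = 49714/9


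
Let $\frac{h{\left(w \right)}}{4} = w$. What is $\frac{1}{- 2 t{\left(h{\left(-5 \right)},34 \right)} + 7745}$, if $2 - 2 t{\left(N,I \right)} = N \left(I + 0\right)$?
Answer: $\frac{1}{7063} \approx 0.00014158$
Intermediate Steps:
$h{\left(w \right)} = 4 w$
$t{\left(N,I \right)} = 1 - \frac{I N}{2}$ ($t{\left(N,I \right)} = 1 - \frac{N \left(I + 0\right)}{2} = 1 - \frac{N I}{2} = 1 - \frac{I N}{2}$)
$\frac{1}{- 2 t{\left(h{\left(-5 \right)},34 \right)} + 7745} = \frac{1}{- 2 \left(1 - 17 \cdot 4 \left(-5\right)\right) + 7745} = \frac{1}{- 2 \left(1 - 17 \left(-20\right)\right) + 7745} = \frac{1}{- 2 \left(1 + 340\right) + 7745} = \frac{1}{\left(-2\right) 341 + 7745} = \frac{1}{-682 + 7745} = \frac{1}{7063}$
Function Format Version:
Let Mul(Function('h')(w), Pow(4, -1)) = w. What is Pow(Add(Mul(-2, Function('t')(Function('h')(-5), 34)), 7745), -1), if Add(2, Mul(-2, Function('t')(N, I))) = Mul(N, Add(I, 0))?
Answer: Rational(1, 7063) ≈ 0.00014158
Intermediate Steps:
Function('h')(w) = Mul(4, w)
Function('t')(N, I) = Add(1, Mul(Rational(-1, 2), I, N)) (Function('t')(N, I) = Add(1, Mul(Rational(-1, 2), Mul(N, Add(I, 0)))) = Add(1, Mul(Rational(-1, 2), Mul(N, I))) = Add(1, Mul(Rational(-1, 2), Mul(I, N))) = Add(1, Mul(Rational(-1, 2), I, N)))
Pow(Add(Mul(-2, Function('t')(Function('h')(-5), 34)), 7745), -1) = Pow(Add(Mul(-2, Add(1, Mul(Rational(-1, 2), 34, Mul(4, -5)))), 7745), -1) = Pow(Add(Mul(-2, Add(1, Mul(Rational(-1, 2), 34, -20))), 7745), -1) = Pow(Add(Mul(-2, Add(1, 340)), 7745), -1) = Pow(Add(Mul(-2, 341), 7745), -1) = Pow(Add(-682, 7745), -1) = Pow(7063, -1) = Rational(1, 7063)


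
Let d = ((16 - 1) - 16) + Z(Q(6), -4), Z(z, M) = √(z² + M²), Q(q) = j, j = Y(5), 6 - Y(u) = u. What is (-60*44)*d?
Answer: 2640 - 2640*√17 ≈ -8245.0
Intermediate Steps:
Y(u) = 6 - u
j = 1 (j = 6 - 1*5 = 6 - 5 = 1)
Q(q) = 1
Z(z, M) = √(M² + z²)
d = -1 + √17 (d = ((16 - 1) - 16) + √((-4)² + 1²) = (15 - 16) + √(16 + 1) = -1 + √17 ≈ 3.1231)
(-60*44)*d = (-60*44)*(-1 + √17) = -2640*(-1 + √17) = 2640 - 2640*√17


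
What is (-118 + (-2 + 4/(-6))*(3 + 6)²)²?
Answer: 111556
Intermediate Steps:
(-118 + (-2 + 4/(-6))*(3 + 6)²)² = (-118 + (-2 + 4*(-⅙))*9²)² = (-118 + (-2 - ⅔)*81)² = (-118 - 8/3*81)² = (-118 - 216)² = (-334)² = 111556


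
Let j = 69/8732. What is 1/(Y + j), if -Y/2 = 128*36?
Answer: -8732/80474043 ≈ -0.00010851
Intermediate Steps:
j = 69/8732 (j = 69*(1/8732) = 69/8732 ≈ 0.0079020)
Y = -9216 (Y = -256*36 = -2*4608 = -9216)
1/(Y + j) = 1/(-9216 + 69/8732) = 1/(-80474043/8732) = -8732/80474043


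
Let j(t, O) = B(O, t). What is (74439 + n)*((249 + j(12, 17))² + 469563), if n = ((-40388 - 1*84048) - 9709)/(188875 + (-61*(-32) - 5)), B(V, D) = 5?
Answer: 7586306309454327/190822 ≈ 3.9756e+10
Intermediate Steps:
j(t, O) = 5
n = -134145/190822 (n = ((-40388 - 84048) - 9709)/(188875 + (1952 - 5)) = (-124436 - 9709)/(188875 + 1947) = -134145/190822 ≈ -0.70298)
(74439 + n)*((249 + j(12, 17))² + 469563) = (74439 - 134145/190822)*((249 + 5)² + 469563) = 14204464713*(254² + 469563)/190822 = 14204464713*(64516 + 469563)/190822 = (14204464713/190822)*534079 = 7586306309454327/190822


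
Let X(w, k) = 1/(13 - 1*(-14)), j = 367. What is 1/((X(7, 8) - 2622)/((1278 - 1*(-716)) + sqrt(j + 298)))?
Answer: -53838/70793 - 27*sqrt(665)/70793 ≈ -0.77033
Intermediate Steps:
X(w, k) = 1/27 (X(w, k) = 1/(13 + 14) = 1/27)
1/((X(7, 8) - 2622)/((1278 - 1*(-716)) + sqrt(j + 298))) = 1/((1/27 - 2622)/((1278 - 1*(-716)) + sqrt(367 + 298))) = 1/(-70793/(27*((1278 + 716) + sqrt(665)))) = 1/(-70793/(27*(1994 + sqrt(665)))) = -53838/70793 - 27*sqrt(665)/70793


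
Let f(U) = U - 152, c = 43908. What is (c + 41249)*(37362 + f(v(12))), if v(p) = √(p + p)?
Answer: 3168691970 + 170314*√6 ≈ 3.1691e+9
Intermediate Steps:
v(p) = √2*√p (v(p) = √(2*p) = √2*√p)
f(U) = -152 + U
(c + 41249)*(37362 + f(v(12))) = (43908 + 41249)*(37362 + (-152 + √2*√12)) = 85157*(37362 + (-152 + √2*(2*√3))) = 85157*(37362 + (-152 + 2*√6)) = 85157*(37210 + 2*√6) = 3168691970 + 170314*√6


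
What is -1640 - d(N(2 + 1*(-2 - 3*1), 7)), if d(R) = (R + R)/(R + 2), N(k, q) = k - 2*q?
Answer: -24634/15 ≈ -1642.3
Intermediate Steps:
d(R) = 2*R/(2 + R) (d(R) = (2*R)/(2 + R) = 2*R/(2 + R))
-1640 - d(N(2 + 1*(-2 - 3*1), 7)) = -1640 - 2*((2 + 1*(-2 - 3*1)) - 2*7)/(2 + ((2 + 1*(-2 - 3*1)) - 2*7)) = -1640 - 2*((2 + 1*(-2 - 3)) - 14)/(2 + ((2 + 1*(-2 - 3)) - 14)) = -1640 - 2*((2 + 1*(-5)) - 14)/(2 + ((2 + 1*(-5)) - 14)) = -1640 - 2*((2 - 5) - 14)/(2 + ((2 - 5) - 14)) = -1640 - 2*(-3 - 14)/(2 + (-3 - 14)) = -1640 - 2*(-17)/(2 - 17) = -1640 - 2*(-17)/(-15) = -1640 - 2*(-17)*(-1)/15 = -1640 - 1*34/15 = -1640 - 34/15 = -24634/15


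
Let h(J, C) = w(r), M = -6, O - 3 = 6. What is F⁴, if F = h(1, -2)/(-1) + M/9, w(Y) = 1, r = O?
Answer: 625/81 ≈ 7.7160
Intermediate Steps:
O = 9 (O = 3 + 6 = 9)
r = 9
h(J, C) = 1
F = -5/3 (F = 1/(-1) - 6/9 = 1*(-1) - 6*⅑ = -1 - ⅔ = -5/3 ≈ -1.6667)
F⁴ = (-5/3)⁴ = 625/81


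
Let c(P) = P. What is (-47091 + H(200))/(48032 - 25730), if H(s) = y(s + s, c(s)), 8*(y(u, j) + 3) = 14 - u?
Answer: -188569/89208 ≈ -2.1138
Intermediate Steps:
y(u, j) = -5/4 - u/8 (y(u, j) = -3 + (14 - u)/8 = -3 + (7/4 - u/8) = -5/4 - u/8)
H(s) = -5/4 - s/4 (H(s) = -5/4 - (s + s)/8 = -5/4 - s/4)
(-47091 + H(200))/(48032 - 25730) = (-47091 + (-5/4 - ¼*200))/(48032 - 25730) = (-47091 + (-5/4 - 50))/22302 = (-47091 - 205/4)*(1/22302) = -188569/4*1/22302 = -188569/89208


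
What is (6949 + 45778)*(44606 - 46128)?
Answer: -80250494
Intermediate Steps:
(6949 + 45778)*(44606 - 46128) = 52727*(-1522) = -80250494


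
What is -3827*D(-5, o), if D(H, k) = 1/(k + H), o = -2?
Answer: 3827/7 ≈ 546.71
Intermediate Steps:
D(H, k) = 1/(H + k)
-3827*D(-5, o) = -3827/(-5 - 2) = -3827/(-7) = -3827*(-1/7) = 3827/7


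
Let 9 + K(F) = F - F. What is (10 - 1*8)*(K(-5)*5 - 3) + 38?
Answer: -58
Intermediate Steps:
K(F) = -9 (K(F) = -9 + (F - F) = -9 + 0 = -9)
(10 - 1*8)*(K(-5)*5 - 3) + 38 = (10 - 1*8)*(-9*5 - 3) + 38 = (10 - 8)*(-45 - 3) + 38 = 2*(-48) + 38 = -96 + 38 = -58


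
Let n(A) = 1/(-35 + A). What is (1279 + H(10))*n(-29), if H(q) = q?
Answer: -1289/64 ≈ -20.141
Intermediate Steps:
(1279 + H(10))*n(-29) = (1279 + 10)/(-35 - 29) = 1289/(-64) = 1289*(-1/64) = -1289/64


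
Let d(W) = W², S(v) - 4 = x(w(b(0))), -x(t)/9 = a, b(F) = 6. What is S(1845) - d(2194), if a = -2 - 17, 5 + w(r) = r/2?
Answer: -4813461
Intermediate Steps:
w(r) = -5 + r/2
a = -19
x(t) = 171 (x(t) = -9*(-19) = 171)
S(v) = 175 (S(v) = 4 + 171 = 175)
S(1845) - d(2194) = 175 - 1*2194² = 175 - 1*4813636 = 175 - 4813636 = -4813461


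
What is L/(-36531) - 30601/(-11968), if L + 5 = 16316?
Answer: 27959851/13248576 ≈ 2.1104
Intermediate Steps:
L = 16311 (L = -5 + 16316 = 16311)
L/(-36531) - 30601/(-11968) = 16311/(-36531) - 30601/(-11968) = 16311*(-1/36531) - 30601*(-1/11968) = -5437/12177 + 30601/11968 = 27959851/13248576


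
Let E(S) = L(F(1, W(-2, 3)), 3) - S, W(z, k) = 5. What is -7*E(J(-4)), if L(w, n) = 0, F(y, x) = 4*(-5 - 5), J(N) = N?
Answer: -28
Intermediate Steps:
F(y, x) = -40 (F(y, x) = 4*(-10) = -40)
E(S) = -S (E(S) = 0 - S = -S)
-7*E(J(-4)) = -(-7)*(-4) = -7*4 = -28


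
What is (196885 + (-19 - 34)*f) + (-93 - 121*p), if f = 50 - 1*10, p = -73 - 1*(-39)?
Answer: 198786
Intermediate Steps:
p = -34 (p = -73 + 39 = -34)
f = 40 (f = 50 - 10 = 40)
(196885 + (-19 - 34)*f) + (-93 - 121*p) = (196885 + (-19 - 34)*40) + (-93 - 121*(-34)) = (196885 - 53*40) + (-93 + 4114) = (196885 - 2120) + 4021 = 194765 + 4021 = 198786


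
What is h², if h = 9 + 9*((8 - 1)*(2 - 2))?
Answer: 81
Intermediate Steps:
h = 9 (h = 9 + 9*(7*0) = 9 + 9*0 = 9 + 0 = 9)
h² = 9² = 81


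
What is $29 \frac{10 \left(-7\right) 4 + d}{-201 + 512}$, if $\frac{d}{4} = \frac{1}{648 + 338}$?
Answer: $- \frac{138038}{5287} \approx -26.109$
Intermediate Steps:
$d = \frac{2}{493}$ ($d = \frac{4}{648 + 338} = \frac{4}{986} = 4 \cdot \frac{1}{986} = \frac{2}{493} \approx 0.0040568$)
$29 \frac{10 \left(-7\right) 4 + d}{-201 + 512} = 29 \frac{10 \left(-7\right) 4 + \frac{2}{493}}{-201 + 512} = 29 \frac{\left(-70\right) 4 + \frac{2}{493}}{311} = 29 \left(-280 + \frac{2}{493}\right) \frac{1}{311} = 29 \left(\left(- \frac{138038}{493}\right) \frac{1}{311}\right) = 29 \left(- \frac{138038}{153323}\right) = - \frac{138038}{5287}$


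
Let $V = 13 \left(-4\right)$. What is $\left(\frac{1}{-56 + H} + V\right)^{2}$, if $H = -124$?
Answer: $\frac{87628321}{32400} \approx 2704.6$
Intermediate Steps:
$V = -52$
$\left(\frac{1}{-56 + H} + V\right)^{2} = \left(\frac{1}{-56 - 124} - 52\right)^{2} = \left(\frac{1}{-180} - 52\right)^{2} = \left(- \frac{1}{180} - 52\right)^{2} = \left(- \frac{9361}{180}\right)^{2} = \frac{87628321}{32400}$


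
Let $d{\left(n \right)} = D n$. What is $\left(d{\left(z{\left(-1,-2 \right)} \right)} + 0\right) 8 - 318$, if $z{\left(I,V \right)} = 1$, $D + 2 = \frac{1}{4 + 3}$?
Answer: $- \frac{2330}{7} \approx -332.86$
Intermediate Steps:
$D = - \frac{13}{7}$ ($D = -2 + \frac{1}{4 + 3} = -2 + \frac{1}{7} = - \frac{13}{7} \approx -1.8571$)
$d{\left(n \right)} = - \frac{13 n}{7}$
$\left(d{\left(z{\left(-1,-2 \right)} \right)} + 0\right) 8 - 318 = \left(\left(- \frac{13}{7}\right) 1 + 0\right) 8 - 318 = \left(- \frac{13}{7} + 0\right) 8 - 318 = \left(- \frac{13}{7}\right) 8 - 318 = - \frac{104}{7} - 318 = - \frac{2330}{7}$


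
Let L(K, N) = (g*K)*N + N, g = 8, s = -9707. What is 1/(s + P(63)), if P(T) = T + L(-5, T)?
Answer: -1/12101 ≈ -8.2638e-5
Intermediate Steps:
L(K, N) = N + 8*K*N (L(K, N) = (8*K)*N + N = 8*K*N + N = N + 8*K*N)
P(T) = -38*T (P(T) = T + T*(1 + 8*(-5)) = T + T*(1 - 40) = T + T*(-39) = T - 39*T = -38*T)
1/(s + P(63)) = 1/(-9707 - 38*63) = 1/(-9707 - 2394) = 1/(-12101) = -1/12101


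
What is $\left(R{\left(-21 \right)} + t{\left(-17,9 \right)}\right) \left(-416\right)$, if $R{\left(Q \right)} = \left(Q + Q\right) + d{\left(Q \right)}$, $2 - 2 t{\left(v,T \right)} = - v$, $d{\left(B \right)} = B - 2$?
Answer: $30160$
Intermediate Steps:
$d{\left(B \right)} = -2 + B$
$t{\left(v,T \right)} = 1 + \frac{v}{2}$ ($t{\left(v,T \right)} = 1 - \frac{\left(-1\right) v}{2} = 1 + \frac{v}{2}$)
$R{\left(Q \right)} = -2 + 3 Q$ ($R{\left(Q \right)} = \left(Q + Q\right) + \left(-2 + Q\right) = 2 Q + \left(-2 + Q\right) = -2 + 3 Q$)
$\left(R{\left(-21 \right)} + t{\left(-17,9 \right)}\right) \left(-416\right) = \left(\left(-2 + 3 \left(-21\right)\right) + \left(1 + \frac{1}{2} \left(-17\right)\right)\right) \left(-416\right) = \left(\left(-2 - 63\right) + \left(1 - \frac{17}{2}\right)\right) \left(-416\right) = \left(-65 - \frac{15}{2}\right) \left(-416\right) = \left(- \frac{145}{2}\right) \left(-416\right) = 30160$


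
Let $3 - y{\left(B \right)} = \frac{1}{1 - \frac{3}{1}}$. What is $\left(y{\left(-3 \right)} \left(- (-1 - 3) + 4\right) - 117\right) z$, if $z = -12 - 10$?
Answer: $1958$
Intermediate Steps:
$y{\left(B \right)} = \frac{7}{2}$ ($y{\left(B \right)} = 3 - \frac{1}{1 - \frac{3}{1}} = 3 - \frac{1}{1 - 3} = 3 - \frac{1}{-2} = 3 - - \frac{1}{2} = 3 + \frac{1}{2} = \frac{7}{2}$)
$z = -22$ ($z = -12 - 10 = -22$)
$\left(y{\left(-3 \right)} \left(- (-1 - 3) + 4\right) - 117\right) z = \left(\frac{7 \left(- (-1 - 3) + 4\right)}{2} - 117\right) \left(-22\right) = \left(\frac{7 \left(\left(-1\right) \left(-4\right) + 4\right)}{2} - 117\right) \left(-22\right) = \left(\frac{7 \left(4 + 4\right)}{2} - 117\right) \left(-22\right) = \left(\frac{7}{2} \cdot 8 - 117\right) \left(-22\right) = \left(28 - 117\right) \left(-22\right) = \left(-89\right) \left(-22\right) = 1958$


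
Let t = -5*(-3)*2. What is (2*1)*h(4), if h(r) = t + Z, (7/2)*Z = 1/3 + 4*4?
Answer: 208/3 ≈ 69.333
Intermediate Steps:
t = 30 (t = 15*2 = 30)
Z = 14/3 (Z = 2*(1/3 + 4*4)/7 = 2*(⅓ + 16)/7 = (2/7)*(49/3) = 14/3 ≈ 4.6667)
h(r) = 104/3 (h(r) = 30 + 14/3 = 104/3)
(2*1)*h(4) = (2*1)*(104/3) = 2*(104/3) = 208/3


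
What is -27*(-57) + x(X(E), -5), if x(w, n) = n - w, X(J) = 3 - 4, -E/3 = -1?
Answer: 1535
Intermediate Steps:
E = 3 (E = -3*(-1) = 3)
X(J) = -1
-27*(-57) + x(X(E), -5) = -27*(-57) + (-5 - 1*(-1)) = 1539 + (-5 + 1) = 1539 - 4 = 1535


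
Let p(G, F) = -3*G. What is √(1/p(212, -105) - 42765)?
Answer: I*√4324568019/318 ≈ 206.8*I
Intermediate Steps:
√(1/p(212, -105) - 42765) = √(1/(-3*212) - 42765) = √(1/(-636) - 42765) = √(-1/636 - 42765) = √(-27198541/636) = I*√4324568019/318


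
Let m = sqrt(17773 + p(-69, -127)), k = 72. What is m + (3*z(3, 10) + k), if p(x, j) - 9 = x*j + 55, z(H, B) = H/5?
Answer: 369/5 + 10*sqrt(266) ≈ 236.90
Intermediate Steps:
z(H, B) = H/5 (z(H, B) = H*(1/5) = H/5)
p(x, j) = 64 + j*x (p(x, j) = 9 + (x*j + 55) = 9 + (j*x + 55) = 9 + (55 + j*x) = 64 + j*x)
m = 10*sqrt(266) (m = sqrt(17773 + (64 - 127*(-69))) = sqrt(17773 + (64 + 8763)) = sqrt(17773 + 8827) = sqrt(26600) = 10*sqrt(266) ≈ 163.09)
m + (3*z(3, 10) + k) = 10*sqrt(266) + (3*((1/5)*3) + 72) = 10*sqrt(266) + (3*(3/5) + 72) = 10*sqrt(266) + (9/5 + 72) = 10*sqrt(266) + 369/5 = 369/5 + 10*sqrt(266)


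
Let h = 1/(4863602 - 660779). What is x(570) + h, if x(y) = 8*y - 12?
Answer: 19114439005/4202823 ≈ 4548.0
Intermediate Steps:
x(y) = -12 + 8*y
h = 1/4202823 ≈ 2.3794e-7
x(570) + h = (-12 + 8*570) + 1/4202823 = (-12 + 4560) + 1/4202823 = 4548 + 1/4202823 = 19114439005/4202823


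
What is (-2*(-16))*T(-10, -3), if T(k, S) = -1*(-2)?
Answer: 64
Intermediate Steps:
T(k, S) = 2
(-2*(-16))*T(-10, -3) = -2*(-16)*2 = 32*2 = 64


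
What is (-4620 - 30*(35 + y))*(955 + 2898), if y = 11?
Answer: -23118000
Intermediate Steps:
(-4620 - 30*(35 + y))*(955 + 2898) = (-4620 - 30*(35 + 11))*(955 + 2898) = (-4620 - 30*46)*3853 = (-4620 - 1380)*3853 = -6000*3853 = -23118000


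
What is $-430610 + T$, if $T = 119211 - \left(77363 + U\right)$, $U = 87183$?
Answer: $-475945$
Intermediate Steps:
$T = -45335$ ($T = 119211 - 164546 = -45335$)
$-430610 + T = -430610 - 45335 = -475945$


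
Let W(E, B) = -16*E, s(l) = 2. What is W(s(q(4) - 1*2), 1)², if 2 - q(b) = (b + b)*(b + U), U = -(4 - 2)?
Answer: 1024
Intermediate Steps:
U = -2 (U = -1*2 = -2)
q(b) = 2 - 2*b*(-2 + b) (q(b) = 2 - (b + b)*(b - 2) = 2 - 2*b*(-2 + b))
W(s(q(4) - 1*2), 1)² = (-16*2)² = (-32)² = 1024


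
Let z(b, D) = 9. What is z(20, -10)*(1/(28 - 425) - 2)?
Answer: -7155/397 ≈ -18.023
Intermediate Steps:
z(20, -10)*(1/(28 - 425) - 2) = 9*(1/(28 - 425) - 2) = 9*(1/(-397) - 2) = 9*(-1/397 - 2) = 9*(-795/397) = -7155/397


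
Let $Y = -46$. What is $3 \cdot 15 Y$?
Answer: $-2070$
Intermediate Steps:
$3 \cdot 15 Y = 3 \cdot 15 \left(-46\right) = 45 \left(-46\right) = -2070$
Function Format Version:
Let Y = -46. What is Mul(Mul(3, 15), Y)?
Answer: -2070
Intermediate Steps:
Mul(Mul(3, 15), Y) = Mul(Mul(3, 15), -46) = Mul(45, -46) = -2070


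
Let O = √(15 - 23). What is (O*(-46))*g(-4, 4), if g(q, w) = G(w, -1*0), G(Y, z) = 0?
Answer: 0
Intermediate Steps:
g(q, w) = 0
O = 2*I*√2 (O = √(-8) = 2*I*√2 ≈ 2.8284*I)
(O*(-46))*g(-4, 4) = ((2*I*√2)*(-46))*0 = -92*I*√2*0 = 0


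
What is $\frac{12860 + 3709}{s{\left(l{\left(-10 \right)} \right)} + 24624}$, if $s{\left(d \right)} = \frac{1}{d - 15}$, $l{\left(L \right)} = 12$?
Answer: $\frac{7101}{10553} \approx 0.67289$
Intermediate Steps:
$s{\left(d \right)} = \frac{1}{-15 + d}$
$\frac{12860 + 3709}{s{\left(l{\left(-10 \right)} \right)} + 24624} = \frac{12860 + 3709}{\frac{1}{-15 + 12} + 24624} = \frac{16569}{\frac{1}{-3} + 24624} = \frac{16569}{- \frac{1}{3} + 24624} = \frac{16569}{\frac{73871}{3}} = 16569 \cdot \frac{3}{73871} = \frac{7101}{10553}$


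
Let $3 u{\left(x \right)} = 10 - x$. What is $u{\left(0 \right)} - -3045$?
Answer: $\frac{9145}{3} \approx 3048.3$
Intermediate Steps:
$u{\left(x \right)} = \frac{10}{3} - \frac{x}{3}$ ($u{\left(x \right)} = \frac{10 - x}{3} = \frac{10}{3} - \frac{x}{3}$)
$u{\left(0 \right)} - -3045 = \left(\frac{10}{3} - 0\right) - -3045 = \left(\frac{10}{3} + 0\right) + 3045 = \frac{10}{3} + 3045 = \frac{9145}{3}$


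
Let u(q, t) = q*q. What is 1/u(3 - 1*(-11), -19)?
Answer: 1/196 ≈ 0.0051020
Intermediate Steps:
u(q, t) = q**2
1/u(3 - 1*(-11), -19) = 1/((3 - 1*(-11))**2) = 1/((3 + 11)**2) = 1/(14**2) = 1/196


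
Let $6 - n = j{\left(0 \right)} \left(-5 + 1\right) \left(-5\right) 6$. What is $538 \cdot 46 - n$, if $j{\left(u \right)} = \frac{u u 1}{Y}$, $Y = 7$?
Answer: $24742$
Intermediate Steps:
$j{\left(u \right)} = \frac{u^{2}}{7}$ ($j{\left(u \right)} = \frac{u u 1}{7} = u^{2} \cdot 1 \cdot \frac{1}{7} = u^{2} \cdot \frac{1}{7} = \frac{u^{2}}{7}$)
$n = 6$ ($n = 6 - \frac{0^{2}}{7} \left(-5 + 1\right) \left(-5\right) 6 = 6 - \frac{1}{7} \cdot 0 \left(\left(-4\right) \left(-5\right)\right) 6 = 6 - 0 \cdot 20 \cdot 6 = 6 - 0 \cdot 6 = 6 - 0 = 6 + 0 = 6$)
$538 \cdot 46 - n = 538 \cdot 46 - 6 = 24748 - 6 = 24742$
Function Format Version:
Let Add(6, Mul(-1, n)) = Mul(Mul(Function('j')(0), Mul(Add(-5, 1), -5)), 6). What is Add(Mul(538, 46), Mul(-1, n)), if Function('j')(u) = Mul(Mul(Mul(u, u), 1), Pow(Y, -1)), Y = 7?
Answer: 24742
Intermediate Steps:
Function('j')(u) = Mul(Rational(1, 7), Pow(u, 2)) (Function('j')(u) = Mul(Mul(Mul(u, u), 1), Pow(7, -1)) = Mul(Mul(Pow(u, 2), 1), Rational(1, 7)) = Mul(Pow(u, 2), Rational(1, 7)) = Mul(Rational(1, 7), Pow(u, 2)))
n = 6 (n = Add(6, Mul(-1, Mul(Mul(Mul(Rational(1, 7), Pow(0, 2)), Mul(Add(-5, 1), -5)), 6))) = Add(6, Mul(-1, Mul(Mul(Mul(Rational(1, 7), 0), Mul(-4, -5)), 6))) = Add(6, Mul(-1, Mul(Mul(0, 20), 6))) = Add(6, Mul(-1, Mul(0, 6))) = Add(6, Mul(-1, 0)) = Add(6, 0) = 6)
Add(Mul(538, 46), Mul(-1, n)) = Add(Mul(538, 46), Mul(-1, 6)) = Add(24748, -6) = 24742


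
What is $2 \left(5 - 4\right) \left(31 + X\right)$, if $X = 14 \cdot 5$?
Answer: $202$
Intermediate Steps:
$X = 70$
$2 \left(5 - 4\right) \left(31 + X\right) = 2 \left(5 - 4\right) \left(31 + 70\right) = 2 \cdot 1 \cdot 101 = 2 \cdot 101 = 202$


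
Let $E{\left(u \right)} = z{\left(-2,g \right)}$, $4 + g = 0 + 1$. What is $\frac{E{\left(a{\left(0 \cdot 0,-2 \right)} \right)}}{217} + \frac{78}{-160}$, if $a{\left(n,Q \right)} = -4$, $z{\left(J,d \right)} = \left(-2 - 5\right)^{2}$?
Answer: $- \frac{649}{2480} \approx -0.26169$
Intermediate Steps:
$g = -3$ ($g = -4 + \left(0 + 1\right) = -4 + 1 = -3$)
$z{\left(J,d \right)} = 49$ ($z{\left(J,d \right)} = \left(-7\right)^{2} = 49$)
$E{\left(u \right)} = 49$
$\frac{E{\left(a{\left(0 \cdot 0,-2 \right)} \right)}}{217} + \frac{78}{-160} = \frac{49}{217} + \frac{78}{-160} = 49 \cdot \frac{1}{217} + 78 \left(- \frac{1}{160}\right) = \frac{7}{31} - \frac{39}{80} = - \frac{649}{2480}$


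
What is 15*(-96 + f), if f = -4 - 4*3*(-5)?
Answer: -600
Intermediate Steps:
f = 56 (f = -4 - 12*(-5) = -4 + 60 = 56)
15*(-96 + f) = 15*(-96 + 56) = 15*(-40) = -600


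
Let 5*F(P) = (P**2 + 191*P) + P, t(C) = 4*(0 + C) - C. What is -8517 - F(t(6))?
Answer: -9273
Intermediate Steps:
t(C) = 3*C (t(C) = 4*C - C = 3*C)
F(P) = P**2/5 + 192*P/5 (F(P) = ((P**2 + 191*P) + P)/5 = (P**2 + 192*P)/5 = P**2/5 + 192*P/5)
-8517 - F(t(6)) = -8517 - 3*6*(192 + 3*6)/5 = -8517 - 18*(192 + 18)/5 = -8517 - 18*210/5 = -8517 - 1*756 = -8517 - 756 = -9273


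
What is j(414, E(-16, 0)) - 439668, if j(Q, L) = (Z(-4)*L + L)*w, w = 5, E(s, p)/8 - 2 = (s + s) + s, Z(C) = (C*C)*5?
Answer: -588708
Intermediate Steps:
Z(C) = 5*C**2 (Z(C) = C**2*5 = 5*C**2)
E(s, p) = 16 + 24*s (E(s, p) = 16 + 8*((s + s) + s) = 16 + 8*(2*s + s) = 16 + 8*(3*s) = 16 + 24*s)
j(Q, L) = 405*L (j(Q, L) = ((5*(-4)**2)*L + L)*5 = ((5*16)*L + L)*5 = (80*L + L)*5 = (81*L)*5 = 405*L)
j(414, E(-16, 0)) - 439668 = 405*(16 + 24*(-16)) - 439668 = 405*(16 - 384) - 439668 = 405*(-368) - 439668 = -149040 - 439668 = -588708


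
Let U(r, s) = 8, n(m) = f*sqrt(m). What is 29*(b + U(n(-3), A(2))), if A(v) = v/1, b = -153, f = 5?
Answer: -4205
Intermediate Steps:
A(v) = v (A(v) = v*1 = v)
n(m) = 5*sqrt(m)
29*(b + U(n(-3), A(2))) = 29*(-153 + 8) = 29*(-145) = -4205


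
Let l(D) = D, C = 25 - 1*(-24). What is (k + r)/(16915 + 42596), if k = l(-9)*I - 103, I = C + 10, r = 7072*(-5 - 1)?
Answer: -43066/59511 ≈ -0.72366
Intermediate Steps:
C = 49 (C = 25 + 24 = 49)
r = -42432 (r = 7072*(-6) = -42432)
I = 59 (I = 49 + 10 = 59)
k = -634 (k = -9*59 - 103 = -531 - 103 = -634)
(k + r)/(16915 + 42596) = (-634 - 42432)/(16915 + 42596) = -43066/59511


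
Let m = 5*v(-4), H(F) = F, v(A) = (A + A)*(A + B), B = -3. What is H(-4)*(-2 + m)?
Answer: -1112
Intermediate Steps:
v(A) = 2*A*(-3 + A) (v(A) = (A + A)*(A - 3) = (2*A)*(-3 + A) = 2*A*(-3 + A))
m = 280 (m = 5*(2*(-4)*(-3 - 4)) = 5*(2*(-4)*(-7)) = 5*56 = 280)
H(-4)*(-2 + m) = -4*(-2 + 280) = -4*278 = -1112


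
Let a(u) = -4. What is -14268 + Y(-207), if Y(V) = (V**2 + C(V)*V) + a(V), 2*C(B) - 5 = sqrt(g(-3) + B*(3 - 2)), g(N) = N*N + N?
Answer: 56119/2 - 207*I*sqrt(201)/2 ≈ 28060.0 - 1467.4*I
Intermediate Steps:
g(N) = N + N**2 (g(N) = N**2 + N = N + N**2)
C(B) = 5/2 + sqrt(6 + B)/2 (C(B) = 5/2 + sqrt(-3*(1 - 3) + B*(3 - 2))/2 = 5/2 + sqrt(-3*(-2) + B*1)/2 = 5/2 + sqrt(6 + B)/2)
Y(V) = -4 + V**2 + V*(5/2 + sqrt(6 + V)/2) (Y(V) = (V**2 + (5/2 + sqrt(6 + V)/2)*V) - 4 = (V**2 + V*(5/2 + sqrt(6 + V)/2)) - 4 = -4 + V**2 + V*(5/2 + sqrt(6 + V)/2))
-14268 + Y(-207) = -14268 + (-4 + (-207)**2 + (1/2)*(-207)*(5 + sqrt(6 - 207))) = -14268 + (-4 + 42849 + (1/2)*(-207)*(5 + sqrt(-201))) = -14268 + (-4 + 42849 + (1/2)*(-207)*(5 + I*sqrt(201))) = -14268 + (-4 + 42849 + (-1035/2 - 207*I*sqrt(201)/2)) = -14268 + (84655/2 - 207*I*sqrt(201)/2) = 56119/2 - 207*I*sqrt(201)/2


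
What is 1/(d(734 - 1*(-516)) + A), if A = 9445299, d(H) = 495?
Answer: 1/9445794 ≈ 1.0587e-7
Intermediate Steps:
1/(d(734 - 1*(-516)) + A) = 1/(495 + 9445299) = 1/9445794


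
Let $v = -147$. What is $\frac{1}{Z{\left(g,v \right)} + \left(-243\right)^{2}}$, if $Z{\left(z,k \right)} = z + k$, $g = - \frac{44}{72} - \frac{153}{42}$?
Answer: $\frac{63}{3710558} \approx 1.6979 \cdot 10^{-5}$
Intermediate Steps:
$g = - \frac{268}{63}$ ($g = \left(-44\right) \frac{1}{72} - \frac{51}{14} = - \frac{11}{18} - \frac{51}{14} = - \frac{268}{63} \approx -4.254$)
$Z{\left(z,k \right)} = k + z$
$\frac{1}{Z{\left(g,v \right)} + \left(-243\right)^{2}} = \frac{1}{\left(-147 - \frac{268}{63}\right) + \left(-243\right)^{2}} = \frac{1}{- \frac{9529}{63} + 59049} = \frac{1}{\frac{3710558}{63}} = \frac{63}{3710558}$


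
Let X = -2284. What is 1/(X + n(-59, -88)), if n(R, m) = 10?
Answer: -1/2274 ≈ -0.00043975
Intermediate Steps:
1/(X + n(-59, -88)) = 1/(-2284 + 10) = 1/(-2274) = -1/2274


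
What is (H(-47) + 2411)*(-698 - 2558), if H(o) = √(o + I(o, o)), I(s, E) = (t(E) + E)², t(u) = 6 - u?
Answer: -7850216 - 3256*I*√11 ≈ -7.8502e+6 - 10799.0*I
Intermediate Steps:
I(s, E) = 36 (I(s, E) = ((6 - E) + E)² = 6² = 36)
H(o) = √(36 + o) (H(o) = √(o + 36) = √(36 + o))
(H(-47) + 2411)*(-698 - 2558) = (√(36 - 47) + 2411)*(-698 - 2558) = (√(-11) + 2411)*(-3256) = (I*√11 + 2411)*(-3256) = (2411 + I*√11)*(-3256) = -7850216 - 3256*I*√11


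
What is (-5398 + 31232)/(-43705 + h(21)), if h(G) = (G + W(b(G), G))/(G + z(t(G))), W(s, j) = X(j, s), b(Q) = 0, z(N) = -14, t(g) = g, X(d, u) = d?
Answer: -25834/43699 ≈ -0.59118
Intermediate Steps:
W(s, j) = j
h(G) = 2*G/(-14 + G) (h(G) = (G + G)/(G - 14) = (2*G)/(-14 + G) = 2*G/(-14 + G))
(-5398 + 31232)/(-43705 + h(21)) = (-5398 + 31232)/(-43705 + 2*21/(-14 + 21)) = 25834/(-43705 + 2*21/7) = 25834/(-43705 + 2*21*(⅐)) = 25834/(-43705 + 6) = 25834/(-43699) = 25834*(-1/43699) = -25834/43699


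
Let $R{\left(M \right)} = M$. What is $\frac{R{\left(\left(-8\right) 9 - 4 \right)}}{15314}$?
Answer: $- \frac{2}{403} \approx -0.0049628$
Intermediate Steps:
$\frac{R{\left(\left(-8\right) 9 - 4 \right)}}{15314} = \frac{\left(-8\right) 9 - 4}{15314} = \left(-72 - 4\right) \frac{1}{15314} = \left(-76\right) \frac{1}{15314} = - \frac{2}{403}$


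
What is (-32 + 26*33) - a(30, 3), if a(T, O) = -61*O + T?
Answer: 979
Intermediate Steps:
a(T, O) = T - 61*O
(-32 + 26*33) - a(30, 3) = (-32 + 26*33) - (30 - 61*3) = (-32 + 858) - (30 - 183) = 826 - 1*(-153) = 826 + 153 = 979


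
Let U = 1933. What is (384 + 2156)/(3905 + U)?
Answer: 1270/2919 ≈ 0.43508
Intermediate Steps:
(384 + 2156)/(3905 + U) = (384 + 2156)/(3905 + 1933) = 2540/5838 = 2540*(1/5838) = 1270/2919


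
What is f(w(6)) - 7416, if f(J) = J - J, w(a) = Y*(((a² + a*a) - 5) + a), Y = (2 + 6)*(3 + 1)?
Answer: -7416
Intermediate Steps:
Y = 32 (Y = 8*4 = 32)
w(a) = -160 + 32*a + 64*a² (w(a) = 32*(((a² + a*a) - 5) + a) = 32*(((a² + a²) - 5) + a) = 32*((2*a² - 5) + a) = 32*((-5 + 2*a²) + a) = 32*(-5 + a + 2*a²) = -160 + 32*a + 64*a²)
f(J) = 0
f(w(6)) - 7416 = 0 - 7416 = -7416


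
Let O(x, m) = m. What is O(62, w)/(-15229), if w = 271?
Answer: -271/15229 ≈ -0.017795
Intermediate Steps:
O(62, w)/(-15229) = 271/(-15229) = 271*(-1/15229) = -271/15229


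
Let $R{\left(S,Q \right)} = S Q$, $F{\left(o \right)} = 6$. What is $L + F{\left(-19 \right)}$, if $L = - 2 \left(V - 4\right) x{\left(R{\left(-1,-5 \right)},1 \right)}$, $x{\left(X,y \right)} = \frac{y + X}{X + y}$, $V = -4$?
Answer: $22$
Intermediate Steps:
$R{\left(S,Q \right)} = Q S$
$x{\left(X,y \right)} = 1$ ($x{\left(X,y \right)} = \frac{X + y}{X + y} = 1$)
$L = 16$ ($L = - 2 \left(-4 - 4\right) 1 = \left(-2\right) \left(-8\right) 1 = 16 \cdot 1 = 16$)
$L + F{\left(-19 \right)} = 16 + 6 = 22$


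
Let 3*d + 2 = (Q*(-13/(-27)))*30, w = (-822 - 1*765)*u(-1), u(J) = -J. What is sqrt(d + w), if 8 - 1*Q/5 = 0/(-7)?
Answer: I*sqrt(113001)/9 ≈ 37.351*I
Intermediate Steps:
Q = 40 (Q = 40 - 0/(-7) = 40 - 0*(-1)/7 = 40 - 5*0 = 40 + 0 = 40)
w = -1587 (w = (-822 - 1*765)*(-1*(-1)) = (-822 - 765)*1 = -1587*1 = -1587)
d = 5182/27 (d = -2/3 + ((40*(-13/(-27)))*30)/3 = -2/3 + ((40*(-13*(-1/27)))*30)/3 = -2/3 + ((40*(13/27))*30)/3 = -2/3 + ((520/27)*30)/3 = -2/3 + (1/3)*(5200/9) = -2/3 + 5200/27 = 5182/27 ≈ 191.93)
sqrt(d + w) = sqrt(5182/27 - 1587) = sqrt(-37667/27) = I*sqrt(113001)/9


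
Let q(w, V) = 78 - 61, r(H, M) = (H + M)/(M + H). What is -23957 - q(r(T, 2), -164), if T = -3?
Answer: -23974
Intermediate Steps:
r(H, M) = 1 (r(H, M) = (H + M)/(H + M) = 1)
q(w, V) = 17
-23957 - q(r(T, 2), -164) = -23957 - 1*17 = -23957 - 17 = -23974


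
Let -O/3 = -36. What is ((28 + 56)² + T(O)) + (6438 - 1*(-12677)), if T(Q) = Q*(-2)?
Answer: 25955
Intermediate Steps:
O = 108 (O = -3*(-36) = 108)
T(Q) = -2*Q
((28 + 56)² + T(O)) + (6438 - 1*(-12677)) = ((28 + 56)² - 2*108) + (6438 - 1*(-12677)) = (84² - 216) + (6438 + 12677) = (7056 - 216) + 19115 = 6840 + 19115 = 25955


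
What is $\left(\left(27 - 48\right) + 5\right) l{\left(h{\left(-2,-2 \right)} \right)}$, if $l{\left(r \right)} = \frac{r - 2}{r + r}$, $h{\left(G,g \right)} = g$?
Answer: $-16$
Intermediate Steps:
$l{\left(r \right)} = \frac{-2 + r}{2 r}$
$\left(\left(27 - 48\right) + 5\right) l{\left(h{\left(-2,-2 \right)} \right)} = \left(\left(27 - 48\right) + 5\right) \frac{-2 - 2}{2 \left(-2\right)} = \left(\left(27 - 48\right) + 5\right) \frac{1}{2} \left(- \frac{1}{2}\right) \left(-4\right) = \left(-21 + 5\right) 1 = \left(-16\right) 1 = -16$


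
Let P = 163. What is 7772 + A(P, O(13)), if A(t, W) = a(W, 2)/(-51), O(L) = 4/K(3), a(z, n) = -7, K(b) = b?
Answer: 396379/51 ≈ 7772.1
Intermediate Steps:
O(L) = 4/3
A(t, W) = 7/51 (A(t, W) = -7/(-51) = -7*(-1/51) = 7/51)
7772 + A(P, O(13)) = 7772 + 7/51 = 396379/51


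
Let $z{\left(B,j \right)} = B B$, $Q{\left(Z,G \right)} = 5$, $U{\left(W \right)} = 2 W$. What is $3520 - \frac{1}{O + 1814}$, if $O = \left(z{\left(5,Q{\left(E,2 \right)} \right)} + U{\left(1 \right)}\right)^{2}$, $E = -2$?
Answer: $\frac{8951359}{2543} \approx 3520.0$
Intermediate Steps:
$z{\left(B,j \right)} = B^{2}$
$O = 729$ ($O = \left(5^{2} + 2 \cdot 1\right)^{2} = \left(25 + 2\right)^{2} = 27^{2} = 729$)
$3520 - \frac{1}{O + 1814} = 3520 - \frac{1}{729 + 1814} = 3520 - \frac{1}{2543} = \frac{8951359}{2543}$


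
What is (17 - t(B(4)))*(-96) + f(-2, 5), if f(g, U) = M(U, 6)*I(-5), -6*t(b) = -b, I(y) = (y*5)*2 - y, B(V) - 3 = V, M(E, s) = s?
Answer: -1790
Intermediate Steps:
B(V) = 3 + V
I(y) = 9*y (I(y) = (5*y)*2 - y = 10*y - y = 9*y)
t(b) = b/6 (t(b) = -(-1)*b/6 = b/6)
f(g, U) = -270 (f(g, U) = 6*(9*(-5)) = 6*(-45) = -270)
(17 - t(B(4)))*(-96) + f(-2, 5) = (17 - (3 + 4)/6)*(-96) - 270 = (17 - 7/6)*(-96) - 270 = (95/6)*(-96) - 270 = -1520 - 270 = -1790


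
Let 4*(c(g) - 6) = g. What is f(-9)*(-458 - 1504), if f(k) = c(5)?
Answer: -28449/2 ≈ -14225.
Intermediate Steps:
c(g) = 6 + g/4
f(k) = 29/4 (f(k) = 6 + (¼)*5 = 6 + 5/4 = 29/4)
f(-9)*(-458 - 1504) = 29*(-458 - 1504)/4 = (29/4)*(-1962) = -28449/2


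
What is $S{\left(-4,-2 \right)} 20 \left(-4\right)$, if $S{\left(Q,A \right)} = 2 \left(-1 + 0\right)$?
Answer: $160$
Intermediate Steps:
$S{\left(Q,A \right)} = -2$ ($S{\left(Q,A \right)} = 2 \left(-1\right) = -2$)
$S{\left(-4,-2 \right)} 20 \left(-4\right) = \left(-2\right) 20 \left(-4\right) = \left(-40\right) \left(-4\right) = 160$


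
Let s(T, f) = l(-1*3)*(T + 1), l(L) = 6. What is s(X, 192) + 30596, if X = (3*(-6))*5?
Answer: 30062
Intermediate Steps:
X = -90 (X = -18*5 = -90)
s(T, f) = 6 + 6*T (s(T, f) = 6*(T + 1) = 6*(1 + T) = 6 + 6*T)
s(X, 192) + 30596 = (6 + 6*(-90)) + 30596 = (6 - 540) + 30596 = -534 + 30596 = 30062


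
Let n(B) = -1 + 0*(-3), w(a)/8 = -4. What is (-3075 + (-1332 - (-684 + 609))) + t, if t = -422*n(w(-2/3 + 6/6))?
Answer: -3910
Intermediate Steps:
w(a) = -32 (w(a) = 8*(-4) = -32)
n(B) = -1 (n(B) = -1 + 0 = -1)
t = 422 (t = -422*(-1) = 422)
(-3075 + (-1332 - (-684 + 609))) + t = (-3075 + (-1332 - (-684 + 609))) + 422 = (-3075 + (-1332 - 1*(-75))) + 422 = (-3075 + (-1332 + 75)) + 422 = (-3075 - 1257) + 422 = -4332 + 422 = -3910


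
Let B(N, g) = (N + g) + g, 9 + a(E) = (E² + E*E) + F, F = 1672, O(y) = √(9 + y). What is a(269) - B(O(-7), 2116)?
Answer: 142153 - √2 ≈ 1.4215e+5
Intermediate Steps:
a(E) = 1663 + 2*E² (a(E) = -9 + ((E² + E*E) + 1672) = -9 + ((E² + E²) + 1672) = -9 + (2*E² + 1672) = -9 + (1672 + 2*E²) = 1663 + 2*E²)
B(N, g) = N + 2*g
a(269) - B(O(-7), 2116) = (1663 + 2*269²) - (√(9 - 7) + 2*2116) = (1663 + 2*72361) - (√2 + 4232) = (1663 + 144722) - (4232 + √2) = 146385 + (-4232 - √2) = 142153 - √2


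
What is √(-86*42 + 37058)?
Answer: √33446 ≈ 182.88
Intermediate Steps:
√(-86*42 + 37058) = √(-3612 + 37058) = √33446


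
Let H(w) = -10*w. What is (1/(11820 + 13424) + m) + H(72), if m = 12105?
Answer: 287402941/25244 ≈ 11385.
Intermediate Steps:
(1/(11820 + 13424) + m) + H(72) = (1/(11820 + 13424) + 12105) - 10*72 = (1/25244 + 12105) - 720 = 305578621/25244 - 720 = 287402941/25244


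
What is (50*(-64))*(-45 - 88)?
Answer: 425600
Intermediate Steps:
(50*(-64))*(-45 - 88) = -3200*(-133) = 425600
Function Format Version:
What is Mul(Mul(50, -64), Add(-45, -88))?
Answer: 425600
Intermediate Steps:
Mul(Mul(50, -64), Add(-45, -88)) = Mul(-3200, -133) = 425600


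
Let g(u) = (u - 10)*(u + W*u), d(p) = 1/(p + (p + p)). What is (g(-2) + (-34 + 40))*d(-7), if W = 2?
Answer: -26/7 ≈ -3.7143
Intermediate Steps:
d(p) = 1/(3*p) (d(p) = 1/(p + 2*p) = 1/(3*p))
g(u) = 3*u*(-10 + u) (g(u) = (u - 10)*(u + 2*u) = (-10 + u)*(3*u) = 3*u*(-10 + u))
(g(-2) + (-34 + 40))*d(-7) = (3*(-2)*(-10 - 2) + (-34 + 40))*((⅓)/(-7)) = (3*(-2)*(-12) + 6)*((⅓)*(-⅐)) = (72 + 6)*(-1/21) = 78*(-1/21) = -26/7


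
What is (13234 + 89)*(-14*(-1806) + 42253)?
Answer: 899795451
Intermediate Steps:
(13234 + 89)*(-14*(-1806) + 42253) = 13323*(25284 + 42253) = 13323*67537 = 899795451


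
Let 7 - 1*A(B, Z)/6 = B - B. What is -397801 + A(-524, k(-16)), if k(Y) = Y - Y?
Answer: -397759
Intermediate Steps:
k(Y) = 0
A(B, Z) = 42 (A(B, Z) = 42 - 6*(B - B) = 42 - 6*0 = 42 + 0 = 42)
-397801 + A(-524, k(-16)) = -397801 + 42 = -397759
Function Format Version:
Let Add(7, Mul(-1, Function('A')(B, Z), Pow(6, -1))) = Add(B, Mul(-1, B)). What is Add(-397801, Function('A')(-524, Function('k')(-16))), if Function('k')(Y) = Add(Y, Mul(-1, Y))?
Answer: -397759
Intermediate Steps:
Function('k')(Y) = 0
Function('A')(B, Z) = 42 (Function('A')(B, Z) = Add(42, Mul(-6, Add(B, Mul(-1, B)))) = Add(42, Mul(-6, 0)) = Add(42, 0) = 42)
Add(-397801, Function('A')(-524, Function('k')(-16))) = Add(-397801, 42) = -397759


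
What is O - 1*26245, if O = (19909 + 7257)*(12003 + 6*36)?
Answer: 331915109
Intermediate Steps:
O = 331941354 (O = 27166*(12003 + 216) = 27166*12219 = 331941354)
O - 1*26245 = 331941354 - 1*26245 = 331941354 - 26245 = 331915109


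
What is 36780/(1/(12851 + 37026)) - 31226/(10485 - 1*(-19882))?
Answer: 55707534482794/30367 ≈ 1.8345e+9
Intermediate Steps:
36780/(1/(12851 + 37026)) - 31226/(10485 - 1*(-19882)) = 36780/(1/49877) - 31226/(10485 + 19882) = 36780/(1/49877) - 31226/30367 = 36780*49877 - 31226*1/30367 = 1834476060 - 31226/30367 = 55707534482794/30367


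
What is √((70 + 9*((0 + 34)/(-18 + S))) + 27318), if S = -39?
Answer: √9885130/19 ≈ 165.48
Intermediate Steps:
√((70 + 9*((0 + 34)/(-18 + S))) + 27318) = √((70 + 9*((0 + 34)/(-18 - 39))) + 27318) = √((70 + 9*(34/(-57))) + 27318) = √((70 + 9*(34*(-1/57))) + 27318) = √((70 + 9*(-34/57)) + 27318) = √((70 - 102/19) + 27318) = √(1228/19 + 27318) = √(520270/19) = √9885130/19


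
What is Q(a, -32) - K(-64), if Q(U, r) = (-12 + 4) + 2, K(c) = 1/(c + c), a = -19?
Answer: -767/128 ≈ -5.9922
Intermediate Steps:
K(c) = 1/(2*c)
Q(U, r) = -6 (Q(U, r) = -8 + 2 = -6)
Q(a, -32) - K(-64) = -6 - 1/(2*(-64)) = -6 - (-1)/(2*64) = -6 - 1*(-1/128) = -6 + 1/128 = -767/128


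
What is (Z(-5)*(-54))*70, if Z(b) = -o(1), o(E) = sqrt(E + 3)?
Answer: 7560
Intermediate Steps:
o(E) = sqrt(3 + E)
Z(b) = -2 (Z(b) = -sqrt(3 + 1) = -sqrt(4) = -1*2 = -2)
(Z(-5)*(-54))*70 = -2*(-54)*70 = 108*70 = 7560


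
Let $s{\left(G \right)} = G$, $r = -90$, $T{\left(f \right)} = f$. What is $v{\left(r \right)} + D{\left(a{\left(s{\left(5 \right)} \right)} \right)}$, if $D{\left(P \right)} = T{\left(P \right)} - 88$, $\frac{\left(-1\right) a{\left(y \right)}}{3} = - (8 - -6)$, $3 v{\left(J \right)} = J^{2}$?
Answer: $2654$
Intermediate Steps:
$v{\left(J \right)} = \frac{J^{2}}{3}$
$a{\left(y \right)} = 42$ ($a{\left(y \right)} = - 3 \left(- (8 - -6)\right) = - 3 \left(- (8 + 6)\right) = - 3 \left(\left(-1\right) 14\right) = \left(-3\right) \left(-14\right) = 42$)
$D{\left(P \right)} = -88 + P$ ($D{\left(P \right)} = P - 88 = -88 + P$)
$v{\left(r \right)} + D{\left(a{\left(s{\left(5 \right)} \right)} \right)} = \frac{\left(-90\right)^{2}}{3} + \left(-88 + 42\right) = \frac{1}{3} \cdot 8100 - 46 = 2700 - 46 = 2654$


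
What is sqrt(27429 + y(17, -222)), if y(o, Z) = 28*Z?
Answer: 3*sqrt(2357) ≈ 145.65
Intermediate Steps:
sqrt(27429 + y(17, -222)) = sqrt(27429 + 28*(-222)) = sqrt(27429 - 6216) = sqrt(21213) = 3*sqrt(2357)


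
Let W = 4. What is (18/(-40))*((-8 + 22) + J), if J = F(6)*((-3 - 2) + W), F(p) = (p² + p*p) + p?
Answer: 144/5 ≈ 28.800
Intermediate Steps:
F(p) = p + 2*p² (F(p) = (p² + p²) + p = 2*p² + p = p + 2*p²)
J = -78 (J = (6*(1 + 2*6))*((-3 - 2) + 4) = (6*(1 + 12))*(-5 + 4) = (6*13)*(-1) = 78*(-1) = -78)
(18/(-40))*((-8 + 22) + J) = (18/(-40))*((-8 + 22) - 78) = (18*(-1/40))*(14 - 78) = -9/20*(-64) = 144/5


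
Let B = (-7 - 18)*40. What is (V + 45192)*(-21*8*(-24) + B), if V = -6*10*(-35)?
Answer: 143389344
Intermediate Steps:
B = -1000 (B = -25*40 = -1000)
V = 2100 (V = -60*(-35) = 2100)
(V + 45192)*(-21*8*(-24) + B) = (2100 + 45192)*(-21*8*(-24) - 1000) = 47292*(-168*(-24) - 1000) = 47292*(4032 - 1000) = 47292*3032 = 143389344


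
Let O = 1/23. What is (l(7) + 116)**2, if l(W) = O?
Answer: 7123561/529 ≈ 13466.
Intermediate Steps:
O = 1/23 ≈ 0.043478
l(W) = 1/23
(l(7) + 116)**2 = (1/23 + 116)**2 = (2669/23)**2 = 7123561/529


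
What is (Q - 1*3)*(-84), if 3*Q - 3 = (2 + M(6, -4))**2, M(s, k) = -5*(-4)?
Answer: -13384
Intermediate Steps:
M(s, k) = 20
Q = 487/3 (Q = 1 + (2 + 20)**2/3 = 1 + (1/3)*22**2 = 1 + (1/3)*484 = 1 + 484/3 = 487/3 ≈ 162.33)
(Q - 1*3)*(-84) = (487/3 - 1*3)*(-84) = (487/3 - 3)*(-84) = (478/3)*(-84) = -13384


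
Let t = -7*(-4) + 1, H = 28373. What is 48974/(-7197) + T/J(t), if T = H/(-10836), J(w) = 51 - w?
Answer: -3959736763/571902408 ≈ -6.9238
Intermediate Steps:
t = 29 (t = 28 + 1 = 29)
T = -28373/10836 (T = 28373/(-10836) = 28373*(-1/10836) = -28373/10836 ≈ -2.6184)
48974/(-7197) + T/J(t) = 48974/(-7197) - 28373/(10836*(51 - 1*29)) = 48974*(-1/7197) - 28373/(10836*(51 - 29)) = -48974/7197 - 28373/10836/22 = -48974/7197 - 28373/10836*1/22 = -48974/7197 - 28373/238392 = -3959736763/571902408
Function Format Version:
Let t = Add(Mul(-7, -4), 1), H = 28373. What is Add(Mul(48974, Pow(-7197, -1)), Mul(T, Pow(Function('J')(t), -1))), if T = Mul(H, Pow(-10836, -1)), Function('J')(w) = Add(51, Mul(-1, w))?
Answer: Rational(-3959736763, 571902408) ≈ -6.9238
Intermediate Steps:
t = 29 (t = Add(28, 1) = 29)
T = Rational(-28373, 10836) (T = Mul(28373, Pow(-10836, -1)) = Mul(28373, Rational(-1, 10836)) = Rational(-28373, 10836) ≈ -2.6184)
Add(Mul(48974, Pow(-7197, -1)), Mul(T, Pow(Function('J')(t), -1))) = Add(Mul(48974, Pow(-7197, -1)), Mul(Rational(-28373, 10836), Pow(Add(51, Mul(-1, 29)), -1))) = Add(Mul(48974, Rational(-1, 7197)), Mul(Rational(-28373, 10836), Pow(Add(51, -29), -1))) = Add(Rational(-48974, 7197), Mul(Rational(-28373, 10836), Pow(22, -1))) = Add(Rational(-48974, 7197), Mul(Rational(-28373, 10836), Rational(1, 22))) = Add(Rational(-48974, 7197), Rational(-28373, 238392)) = Rational(-3959736763, 571902408)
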